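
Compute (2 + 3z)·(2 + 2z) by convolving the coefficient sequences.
Ascending coefficients: a = [2, 3], b = [2, 2]. c[0] = 2×2 = 4; c[1] = 2×2 + 3×2 = 10; c[2] = 3×2 = 6. Result coefficients: [4, 10, 6] → 4 + 10z + 6z^2

4 + 10z + 6z^2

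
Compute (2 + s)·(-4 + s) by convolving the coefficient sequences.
Ascending coefficients: a = [2, 1], b = [-4, 1]. c[0] = 2×-4 = -8; c[1] = 2×1 + 1×-4 = -2; c[2] = 1×1 = 1. Result coefficients: [-8, -2, 1] → -8 - 2s + s^2

-8 - 2s + s^2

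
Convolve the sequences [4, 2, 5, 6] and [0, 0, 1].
y[0] = 4×0 = 0; y[1] = 4×0 + 2×0 = 0; y[2] = 4×1 + 2×0 + 5×0 = 4; y[3] = 2×1 + 5×0 + 6×0 = 2; y[4] = 5×1 + 6×0 = 5; y[5] = 6×1 = 6

[0, 0, 4, 2, 5, 6]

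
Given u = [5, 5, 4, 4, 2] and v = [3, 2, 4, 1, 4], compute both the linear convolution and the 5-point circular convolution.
Linear: y_lin[0] = 5×3 = 15; y_lin[1] = 5×2 + 5×3 = 25; y_lin[2] = 5×4 + 5×2 + 4×3 = 42; y_lin[3] = 5×1 + 5×4 + 4×2 + 4×3 = 45; y_lin[4] = 5×4 + 5×1 + 4×4 + 4×2 + 2×3 = 55; y_lin[5] = 5×4 + 4×1 + 4×4 + 2×2 = 44; y_lin[6] = 4×4 + 4×1 + 2×4 = 28; y_lin[7] = 4×4 + 2×1 = 18; y_lin[8] = 2×4 = 8 → [15, 25, 42, 45, 55, 44, 28, 18, 8]. Circular (length 5): y[0] = 5×3 + 5×4 + 4×1 + 4×4 + 2×2 = 59; y[1] = 5×2 + 5×3 + 4×4 + 4×1 + 2×4 = 53; y[2] = 5×4 + 5×2 + 4×3 + 4×4 + 2×1 = 60; y[3] = 5×1 + 5×4 + 4×2 + 4×3 + 2×4 = 53; y[4] = 5×4 + 5×1 + 4×4 + 4×2 + 2×3 = 55 → [59, 53, 60, 53, 55]

Linear: [15, 25, 42, 45, 55, 44, 28, 18, 8], Circular: [59, 53, 60, 53, 55]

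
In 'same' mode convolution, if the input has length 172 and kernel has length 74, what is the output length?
'Same' mode returns an output with the same length as the input: 172

172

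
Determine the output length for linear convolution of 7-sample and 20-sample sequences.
Linear/full convolution length: m + n - 1 = 7 + 20 - 1 = 26

26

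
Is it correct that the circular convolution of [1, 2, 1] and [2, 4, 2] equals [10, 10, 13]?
Recompute circular convolution of [1, 2, 1] and [2, 4, 2]: y[0] = 1×2 + 2×2 + 1×4 = 10; y[1] = 1×4 + 2×2 + 1×2 = 10; y[2] = 1×2 + 2×4 + 1×2 = 12 → [10, 10, 12]. Compare to given [10, 10, 13]: they differ at index 2: given 13, correct 12, so answer: No

No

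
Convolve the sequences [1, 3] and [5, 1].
y[0] = 1×5 = 5; y[1] = 1×1 + 3×5 = 16; y[2] = 3×1 = 3

[5, 16, 3]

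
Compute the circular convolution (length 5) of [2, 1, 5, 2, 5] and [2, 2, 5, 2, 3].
Use y[k] = Σ_j u[j]·v[(k-j) mod 5]. y[0] = 2×2 + 1×3 + 5×2 + 2×5 + 5×2 = 37; y[1] = 2×2 + 1×2 + 5×3 + 2×2 + 5×5 = 50; y[2] = 2×5 + 1×2 + 5×2 + 2×3 + 5×2 = 38; y[3] = 2×2 + 1×5 + 5×2 + 2×2 + 5×3 = 38; y[4] = 2×3 + 1×2 + 5×5 + 2×2 + 5×2 = 47. Result: [37, 50, 38, 38, 47]

[37, 50, 38, 38, 47]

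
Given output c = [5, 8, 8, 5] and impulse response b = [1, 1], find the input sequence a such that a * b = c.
Deconvolve c=[5, 8, 8, 5] by b=[1, 1]. Since b[0]=1, solve forward: a[0] = c[0] / 1 = 5; a[1] = (c[1] - 5×1) / 1 = 3; a[2] = (c[2] - 3×1) / 1 = 5. So a = [5, 3, 5]. Check by forward convolution: c[0] = 5×1 = 5; c[1] = 5×1 + 3×1 = 8; c[2] = 3×1 + 5×1 = 8; c[3] = 5×1 = 5

[5, 3, 5]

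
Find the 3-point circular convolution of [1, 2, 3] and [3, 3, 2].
Use y[k] = Σ_j a[j]·b[(k-j) mod 3]. y[0] = 1×3 + 2×2 + 3×3 = 16; y[1] = 1×3 + 2×3 + 3×2 = 15; y[2] = 1×2 + 2×3 + 3×3 = 17. Result: [16, 15, 17]

[16, 15, 17]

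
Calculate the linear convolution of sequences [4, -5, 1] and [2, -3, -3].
y[0] = 4×2 = 8; y[1] = 4×-3 + -5×2 = -22; y[2] = 4×-3 + -5×-3 + 1×2 = 5; y[3] = -5×-3 + 1×-3 = 12; y[4] = 1×-3 = -3

[8, -22, 5, 12, -3]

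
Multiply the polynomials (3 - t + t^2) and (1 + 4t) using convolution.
Ascending coefficients: a = [3, -1, 1], b = [1, 4]. c[0] = 3×1 = 3; c[1] = 3×4 + -1×1 = 11; c[2] = -1×4 + 1×1 = -3; c[3] = 1×4 = 4. Result coefficients: [3, 11, -3, 4] → 3 + 11t - 3t^2 + 4t^3

3 + 11t - 3t^2 + 4t^3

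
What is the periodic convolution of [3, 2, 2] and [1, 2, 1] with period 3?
Use y[k] = Σ_j u[j]·v[(k-j) mod 3]. y[0] = 3×1 + 2×1 + 2×2 = 9; y[1] = 3×2 + 2×1 + 2×1 = 10; y[2] = 3×1 + 2×2 + 2×1 = 9. Result: [9, 10, 9]

[9, 10, 9]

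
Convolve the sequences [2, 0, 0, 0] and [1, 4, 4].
y[0] = 2×1 = 2; y[1] = 2×4 + 0×1 = 8; y[2] = 2×4 + 0×4 + 0×1 = 8; y[3] = 0×4 + 0×4 + 0×1 = 0; y[4] = 0×4 + 0×4 = 0; y[5] = 0×4 = 0

[2, 8, 8, 0, 0, 0]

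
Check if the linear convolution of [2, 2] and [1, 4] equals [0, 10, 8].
Recompute linear convolution of [2, 2] and [1, 4]: y[0] = 2×1 = 2; y[1] = 2×4 + 2×1 = 10; y[2] = 2×4 = 8 → [2, 10, 8]. Compare to given [0, 10, 8]: they differ at index 0: given 0, correct 2, so answer: No

No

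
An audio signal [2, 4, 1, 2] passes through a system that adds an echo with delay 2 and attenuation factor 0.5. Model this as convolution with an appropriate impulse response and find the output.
Direct-path + delayed-attenuated-path model → impulse response h = [1, 0, 0.5] (1 at lag 0, 0.5 at lag 2). Output y[n] = x[n] + 0.5·x[n - 2] (with x[n] = 0 outside 0..3): y[0] = 2 + 0.5×0 = 2; y[1] = 4 + 0.5×0 = 4; y[2] = 1 + 0.5×2 = 2.0; y[3] = 2 + 0.5×4 = 4.0; y[4] = 0 + 0.5×1 = 0.5; y[5] = 0 + 0.5×2 = 1.0. So y = [2, 4, 2.0, 4.0, 0.5, 1.0]

[2, 4, 2.0, 4.0, 0.5, 1.0]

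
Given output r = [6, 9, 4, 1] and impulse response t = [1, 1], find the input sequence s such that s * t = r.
Deconvolve r=[6, 9, 4, 1] by t=[1, 1]. Since t[0]=1, solve forward: s[0] = r[0] / 1 = 6; s[1] = (r[1] - 6×1) / 1 = 3; s[2] = (r[2] - 3×1) / 1 = 1. So s = [6, 3, 1]. Check by forward convolution: r[0] = 6×1 = 6; r[1] = 6×1 + 3×1 = 9; r[2] = 3×1 + 1×1 = 4; r[3] = 1×1 = 1

[6, 3, 1]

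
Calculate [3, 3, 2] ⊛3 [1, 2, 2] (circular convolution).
Use y[k] = Σ_j x[j]·h[(k-j) mod 3]. y[0] = 3×1 + 3×2 + 2×2 = 13; y[1] = 3×2 + 3×1 + 2×2 = 13; y[2] = 3×2 + 3×2 + 2×1 = 14. Result: [13, 13, 14]

[13, 13, 14]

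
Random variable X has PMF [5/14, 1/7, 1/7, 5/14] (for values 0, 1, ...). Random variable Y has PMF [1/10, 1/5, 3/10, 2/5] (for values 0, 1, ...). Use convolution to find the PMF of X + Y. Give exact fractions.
P(X+Y=k) = Σ_i P(X=i)·P(Y=k-i) — a convolution of [5/14, 1/7, 1/7, 5/14] and [1/10, 1/5, 3/10, 2/5]. P(X+Y=0) = (5/14)×(1/10) = 1/28; P(X+Y=1) = (5/14)×(1/5) + (1/7)×(1/10) = 1/14 + 1/70 = 3/35; P(X+Y=2) = (5/14)×(3/10) + (1/7)×(1/5) + (1/7)×(1/10) = 3/28 + 1/35 + 1/70 = 3/20; P(X+Y=3) = (5/14)×(2/5) + (1/7)×(3/10) + (1/7)×(1/5) + (5/14)×(1/10) = 1/7 + 3/70 + 1/35 + 1/28 = 1/4; P(X+Y=4) = (1/7)×(2/5) + (1/7)×(3/10) + (5/14)×(1/5) = 2/35 + 3/70 + 1/14 = 6/35; P(X+Y=5) = (1/7)×(2/5) + (5/14)×(3/10) = 2/35 + 3/28 = 23/140; P(X+Y=6) = (5/14)×(2/5) = 1/7. PMF: [1/28, 3/35, 3/20, 1/4, 6/35, 23/140, 1/7] (sums to 1 ✓)

[1/28, 3/35, 3/20, 1/4, 6/35, 23/140, 1/7]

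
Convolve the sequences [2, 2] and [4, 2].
y[0] = 2×4 = 8; y[1] = 2×2 + 2×4 = 12; y[2] = 2×2 = 4

[8, 12, 4]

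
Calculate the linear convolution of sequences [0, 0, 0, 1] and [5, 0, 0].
y[0] = 0×5 = 0; y[1] = 0×0 + 0×5 = 0; y[2] = 0×0 + 0×0 + 0×5 = 0; y[3] = 0×0 + 0×0 + 1×5 = 5; y[4] = 0×0 + 1×0 = 0; y[5] = 1×0 = 0

[0, 0, 0, 5, 0, 0]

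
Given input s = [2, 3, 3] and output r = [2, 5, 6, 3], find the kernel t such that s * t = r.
Output length 4 = len(s) + len(t) - 1 ⇒ len(t) = 2. Solve t forward using t[k] = (r[k] - Σ_{i≥1} s[i]·t[k-i]) / s[0]: t[0] = r[0] / s[0] = 2 / 2 = 1; t[1] = (r[1] - 3×1) / s[0] = (5 - 3×1) / 2 = 1. So t = [1, 1]. Forward-check [2, 3, 3] * [1, 1]: r[0] = 2×1 = 2; r[1] = 2×1 + 3×1 = 5; r[2] = 3×1 + 3×1 = 6; r[3] = 3×1 = 3 → [2, 5, 6, 3] ✓

[1, 1]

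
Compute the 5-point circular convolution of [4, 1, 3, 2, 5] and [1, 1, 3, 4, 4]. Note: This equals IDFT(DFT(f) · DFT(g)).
Either evaluate y[k] = Σ_j f[j]·g[(k-j) mod 5] directly, or use IDFT(DFT(f) · DFT(g)). y[0] = 4×1 + 1×4 + 3×4 + 2×3 + 5×1 = 31; y[1] = 4×1 + 1×1 + 3×4 + 2×4 + 5×3 = 40; y[2] = 4×3 + 1×1 + 3×1 + 2×4 + 5×4 = 44; y[3] = 4×4 + 1×3 + 3×1 + 2×1 + 5×4 = 44; y[4] = 4×4 + 1×4 + 3×3 + 2×1 + 5×1 = 36. Result: [31, 40, 44, 44, 36]

[31, 40, 44, 44, 36]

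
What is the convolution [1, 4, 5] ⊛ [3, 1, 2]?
y[0] = 1×3 = 3; y[1] = 1×1 + 4×3 = 13; y[2] = 1×2 + 4×1 + 5×3 = 21; y[3] = 4×2 + 5×1 = 13; y[4] = 5×2 = 10

[3, 13, 21, 13, 10]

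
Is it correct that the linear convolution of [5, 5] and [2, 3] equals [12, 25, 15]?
Recompute linear convolution of [5, 5] and [2, 3]: y[0] = 5×2 = 10; y[1] = 5×3 + 5×2 = 25; y[2] = 5×3 = 15 → [10, 25, 15]. Compare to given [12, 25, 15]: they differ at index 0: given 12, correct 10, so answer: No

No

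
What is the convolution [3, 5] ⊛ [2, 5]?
y[0] = 3×2 = 6; y[1] = 3×5 + 5×2 = 25; y[2] = 5×5 = 25

[6, 25, 25]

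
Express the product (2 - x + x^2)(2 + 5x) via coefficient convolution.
Ascending coefficients: a = [2, -1, 1], b = [2, 5]. c[0] = 2×2 = 4; c[1] = 2×5 + -1×2 = 8; c[2] = -1×5 + 1×2 = -3; c[3] = 1×5 = 5. Result coefficients: [4, 8, -3, 5] → 4 + 8x - 3x^2 + 5x^3

4 + 8x - 3x^2 + 5x^3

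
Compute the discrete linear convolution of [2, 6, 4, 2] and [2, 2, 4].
y[0] = 2×2 = 4; y[1] = 2×2 + 6×2 = 16; y[2] = 2×4 + 6×2 + 4×2 = 28; y[3] = 6×4 + 4×2 + 2×2 = 36; y[4] = 4×4 + 2×2 = 20; y[5] = 2×4 = 8

[4, 16, 28, 36, 20, 8]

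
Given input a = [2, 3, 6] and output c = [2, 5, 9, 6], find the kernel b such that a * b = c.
Output length 4 = len(a) + len(b) - 1 ⇒ len(b) = 2. Solve b forward using b[k] = (c[k] - Σ_{i≥1} a[i]·b[k-i]) / a[0]: b[0] = c[0] / a[0] = 2 / 2 = 1; b[1] = (c[1] - 3×1) / a[0] = (5 - 3×1) / 2 = 1. So b = [1, 1]. Forward-check [2, 3, 6] * [1, 1]: c[0] = 2×1 = 2; c[1] = 2×1 + 3×1 = 5; c[2] = 3×1 + 6×1 = 9; c[3] = 6×1 = 6 → [2, 5, 9, 6] ✓

[1, 1]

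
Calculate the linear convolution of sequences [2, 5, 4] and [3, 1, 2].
y[0] = 2×3 = 6; y[1] = 2×1 + 5×3 = 17; y[2] = 2×2 + 5×1 + 4×3 = 21; y[3] = 5×2 + 4×1 = 14; y[4] = 4×2 = 8

[6, 17, 21, 14, 8]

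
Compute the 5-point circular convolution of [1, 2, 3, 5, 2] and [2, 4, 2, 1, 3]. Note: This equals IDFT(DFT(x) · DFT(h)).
Either evaluate y[k] = Σ_j x[j]·h[(k-j) mod 5] directly, or use IDFT(DFT(x) · DFT(h)). y[0] = 1×2 + 2×3 + 3×1 + 5×2 + 2×4 = 29; y[1] = 1×4 + 2×2 + 3×3 + 5×1 + 2×2 = 26; y[2] = 1×2 + 2×4 + 3×2 + 5×3 + 2×1 = 33; y[3] = 1×1 + 2×2 + 3×4 + 5×2 + 2×3 = 33; y[4] = 1×3 + 2×1 + 3×2 + 5×4 + 2×2 = 35. Result: [29, 26, 33, 33, 35]

[29, 26, 33, 33, 35]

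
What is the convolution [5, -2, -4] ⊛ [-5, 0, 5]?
y[0] = 5×-5 = -25; y[1] = 5×0 + -2×-5 = 10; y[2] = 5×5 + -2×0 + -4×-5 = 45; y[3] = -2×5 + -4×0 = -10; y[4] = -4×5 = -20

[-25, 10, 45, -10, -20]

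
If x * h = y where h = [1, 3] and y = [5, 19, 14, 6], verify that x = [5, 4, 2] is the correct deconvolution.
Forward-compute [5, 4, 2] * [1, 3]: y[0] = 5×1 = 5; y[1] = 5×3 + 4×1 = 19; y[2] = 4×3 + 2×1 = 14; y[3] = 2×3 = 6 → [5, 19, 14, 6]. Matches given y = [5, 19, 14, 6], so verified.

Verified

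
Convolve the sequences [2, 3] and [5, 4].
y[0] = 2×5 = 10; y[1] = 2×4 + 3×5 = 23; y[2] = 3×4 = 12

[10, 23, 12]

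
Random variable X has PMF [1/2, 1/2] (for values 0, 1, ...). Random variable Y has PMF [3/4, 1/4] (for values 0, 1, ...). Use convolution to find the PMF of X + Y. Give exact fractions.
P(X+Y=k) = Σ_i P(X=i)·P(Y=k-i) — a convolution of [1/2, 1/2] and [3/4, 1/4]. P(X+Y=0) = (1/2)×(3/4) = 3/8; P(X+Y=1) = (1/2)×(1/4) + (1/2)×(3/4) = 1/8 + 3/8 = 1/2; P(X+Y=2) = (1/2)×(1/4) = 1/8. PMF: [3/8, 1/2, 1/8] (sums to 1 ✓)

[3/8, 1/2, 1/8]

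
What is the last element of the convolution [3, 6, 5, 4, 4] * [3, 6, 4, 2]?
Use y[k] = Σ_i a[i]·b[k-i] at k=7. y[7] = 4×2 = 8

8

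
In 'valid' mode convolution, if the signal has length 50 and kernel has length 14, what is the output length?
'Valid' mode counts only positions where the kernel fully overlaps the signal: m - n + 1 = 50 - 14 + 1 = 37

37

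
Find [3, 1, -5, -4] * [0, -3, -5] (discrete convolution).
y[0] = 3×0 = 0; y[1] = 3×-3 + 1×0 = -9; y[2] = 3×-5 + 1×-3 + -5×0 = -18; y[3] = 1×-5 + -5×-3 + -4×0 = 10; y[4] = -5×-5 + -4×-3 = 37; y[5] = -4×-5 = 20

[0, -9, -18, 10, 37, 20]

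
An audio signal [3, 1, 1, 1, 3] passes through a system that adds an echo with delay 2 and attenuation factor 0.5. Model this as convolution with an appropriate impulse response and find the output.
Direct-path + delayed-attenuated-path model → impulse response h = [1, 0, 0.5] (1 at lag 0, 0.5 at lag 2). Output y[n] = x[n] + 0.5·x[n - 2] (with x[n] = 0 outside 0..4): y[0] = 3 + 0.5×0 = 3; y[1] = 1 + 0.5×0 = 1; y[2] = 1 + 0.5×3 = 2.5; y[3] = 1 + 0.5×1 = 1.5; y[4] = 3 + 0.5×1 = 3.5; y[5] = 0 + 0.5×1 = 0.5; y[6] = 0 + 0.5×3 = 1.5. So y = [3, 1, 2.5, 1.5, 3.5, 0.5, 1.5]

[3, 1, 2.5, 1.5, 3.5, 0.5, 1.5]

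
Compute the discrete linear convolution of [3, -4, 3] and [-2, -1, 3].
y[0] = 3×-2 = -6; y[1] = 3×-1 + -4×-2 = 5; y[2] = 3×3 + -4×-1 + 3×-2 = 7; y[3] = -4×3 + 3×-1 = -15; y[4] = 3×3 = 9

[-6, 5, 7, -15, 9]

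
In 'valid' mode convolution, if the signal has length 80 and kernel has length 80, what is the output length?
'Valid' mode counts only positions where the kernel fully overlaps the signal: m - n + 1 = 80 - 80 + 1 = 1

1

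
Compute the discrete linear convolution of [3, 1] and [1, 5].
y[0] = 3×1 = 3; y[1] = 3×5 + 1×1 = 16; y[2] = 1×5 = 5

[3, 16, 5]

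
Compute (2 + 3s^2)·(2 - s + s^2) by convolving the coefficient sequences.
Ascending coefficients: a = [2, 0, 3], b = [2, -1, 1]. c[0] = 2×2 = 4; c[1] = 2×-1 + 0×2 = -2; c[2] = 2×1 + 0×-1 + 3×2 = 8; c[3] = 0×1 + 3×-1 = -3; c[4] = 3×1 = 3. Result coefficients: [4, -2, 8, -3, 3] → 4 - 2s + 8s^2 - 3s^3 + 3s^4

4 - 2s + 8s^2 - 3s^3 + 3s^4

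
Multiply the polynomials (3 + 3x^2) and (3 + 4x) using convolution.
Ascending coefficients: a = [3, 0, 3], b = [3, 4]. c[0] = 3×3 = 9; c[1] = 3×4 + 0×3 = 12; c[2] = 0×4 + 3×3 = 9; c[3] = 3×4 = 12. Result coefficients: [9, 12, 9, 12] → 9 + 12x + 9x^2 + 12x^3

9 + 12x + 9x^2 + 12x^3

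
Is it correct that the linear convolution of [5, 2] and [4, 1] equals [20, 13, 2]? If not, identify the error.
Recompute linear convolution of [5, 2] and [4, 1]: y[0] = 5×4 = 20; y[1] = 5×1 + 2×4 = 13; y[2] = 2×1 = 2 → [20, 13, 2]. Given [20, 13, 2] matches, so answer: Yes

Yes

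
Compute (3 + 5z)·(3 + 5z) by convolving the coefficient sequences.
Ascending coefficients: a = [3, 5], b = [3, 5]. c[0] = 3×3 = 9; c[1] = 3×5 + 5×3 = 30; c[2] = 5×5 = 25. Result coefficients: [9, 30, 25] → 9 + 30z + 25z^2

9 + 30z + 25z^2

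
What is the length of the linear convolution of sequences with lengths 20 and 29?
Linear/full convolution length: m + n - 1 = 20 + 29 - 1 = 48

48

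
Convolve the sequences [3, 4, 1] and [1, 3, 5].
y[0] = 3×1 = 3; y[1] = 3×3 + 4×1 = 13; y[2] = 3×5 + 4×3 + 1×1 = 28; y[3] = 4×5 + 1×3 = 23; y[4] = 1×5 = 5

[3, 13, 28, 23, 5]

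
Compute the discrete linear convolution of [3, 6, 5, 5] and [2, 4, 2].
y[0] = 3×2 = 6; y[1] = 3×4 + 6×2 = 24; y[2] = 3×2 + 6×4 + 5×2 = 40; y[3] = 6×2 + 5×4 + 5×2 = 42; y[4] = 5×2 + 5×4 = 30; y[5] = 5×2 = 10

[6, 24, 40, 42, 30, 10]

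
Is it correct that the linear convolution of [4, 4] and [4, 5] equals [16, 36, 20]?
Recompute linear convolution of [4, 4] and [4, 5]: y[0] = 4×4 = 16; y[1] = 4×5 + 4×4 = 36; y[2] = 4×5 = 20 → [16, 36, 20]. Given [16, 36, 20] matches, so answer: Yes

Yes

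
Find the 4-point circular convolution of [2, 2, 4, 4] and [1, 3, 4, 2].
Use y[k] = Σ_j a[j]·b[(k-j) mod 4]. y[0] = 2×1 + 2×2 + 4×4 + 4×3 = 34; y[1] = 2×3 + 2×1 + 4×2 + 4×4 = 32; y[2] = 2×4 + 2×3 + 4×1 + 4×2 = 26; y[3] = 2×2 + 2×4 + 4×3 + 4×1 = 28. Result: [34, 32, 26, 28]

[34, 32, 26, 28]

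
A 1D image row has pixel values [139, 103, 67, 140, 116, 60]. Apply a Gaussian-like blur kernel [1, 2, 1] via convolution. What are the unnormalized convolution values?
Convolve image row [139, 103, 67, 140, 116, 60] with kernel [1, 2, 1]: y[0] = 139×1 = 139; y[1] = 139×2 + 103×1 = 381; y[2] = 139×1 + 103×2 + 67×1 = 412; y[3] = 103×1 + 67×2 + 140×1 = 377; y[4] = 67×1 + 140×2 + 116×1 = 463; y[5] = 140×1 + 116×2 + 60×1 = 432; y[6] = 116×1 + 60×2 = 236; y[7] = 60×1 = 60 → [139, 381, 412, 377, 463, 432, 236, 60]. Normalization factor = sum(kernel) = 4.

[139, 381, 412, 377, 463, 432, 236, 60]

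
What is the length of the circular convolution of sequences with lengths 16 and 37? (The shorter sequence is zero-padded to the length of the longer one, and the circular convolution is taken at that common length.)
Circular convolution (zero-padding the shorter input) has length max(m, n) = max(16, 37) = 37

37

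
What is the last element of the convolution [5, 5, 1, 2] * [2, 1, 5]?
Use y[k] = Σ_i a[i]·b[k-i] at k=5. y[5] = 2×5 = 10

10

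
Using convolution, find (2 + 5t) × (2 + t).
Ascending coefficients: a = [2, 5], b = [2, 1]. c[0] = 2×2 = 4; c[1] = 2×1 + 5×2 = 12; c[2] = 5×1 = 5. Result coefficients: [4, 12, 5] → 4 + 12t + 5t^2

4 + 12t + 5t^2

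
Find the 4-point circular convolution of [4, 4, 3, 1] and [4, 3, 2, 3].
Use y[k] = Σ_j s[j]·t[(k-j) mod 4]. y[0] = 4×4 + 4×3 + 3×2 + 1×3 = 37; y[1] = 4×3 + 4×4 + 3×3 + 1×2 = 39; y[2] = 4×2 + 4×3 + 3×4 + 1×3 = 35; y[3] = 4×3 + 4×2 + 3×3 + 1×4 = 33. Result: [37, 39, 35, 33]

[37, 39, 35, 33]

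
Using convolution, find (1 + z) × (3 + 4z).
Ascending coefficients: a = [1, 1], b = [3, 4]. c[0] = 1×3 = 3; c[1] = 1×4 + 1×3 = 7; c[2] = 1×4 = 4. Result coefficients: [3, 7, 4] → 3 + 7z + 4z^2

3 + 7z + 4z^2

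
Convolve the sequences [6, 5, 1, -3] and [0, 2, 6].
y[0] = 6×0 = 0; y[1] = 6×2 + 5×0 = 12; y[2] = 6×6 + 5×2 + 1×0 = 46; y[3] = 5×6 + 1×2 + -3×0 = 32; y[4] = 1×6 + -3×2 = 0; y[5] = -3×6 = -18

[0, 12, 46, 32, 0, -18]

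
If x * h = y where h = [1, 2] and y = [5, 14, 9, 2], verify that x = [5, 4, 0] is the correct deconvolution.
Forward-compute [5, 4, 0] * [1, 2]: y[0] = 5×1 = 5; y[1] = 5×2 + 4×1 = 14; y[2] = 4×2 + 0×1 = 8; y[3] = 0×2 = 0 → [5, 14, 8, 0]. Does not match given y = [5, 14, 9, 2].

Not verified. [5, 4, 0] * [1, 2] = [5, 14, 8, 0], which differs from [5, 14, 9, 2] at index 2.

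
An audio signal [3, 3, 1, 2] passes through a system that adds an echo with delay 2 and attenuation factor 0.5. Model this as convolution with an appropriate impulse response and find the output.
Direct-path + delayed-attenuated-path model → impulse response h = [1, 0, 0.5] (1 at lag 0, 0.5 at lag 2). Output y[n] = x[n] + 0.5·x[n - 2] (with x[n] = 0 outside 0..3): y[0] = 3 + 0.5×0 = 3; y[1] = 3 + 0.5×0 = 3; y[2] = 1 + 0.5×3 = 2.5; y[3] = 2 + 0.5×3 = 3.5; y[4] = 0 + 0.5×1 = 0.5; y[5] = 0 + 0.5×2 = 1.0. So y = [3, 3, 2.5, 3.5, 0.5, 1.0]

[3, 3, 2.5, 3.5, 0.5, 1.0]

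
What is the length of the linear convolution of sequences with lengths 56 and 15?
Linear/full convolution length: m + n - 1 = 56 + 15 - 1 = 70

70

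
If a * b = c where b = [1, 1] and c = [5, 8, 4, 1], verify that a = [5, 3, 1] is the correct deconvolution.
Forward-compute [5, 3, 1] * [1, 1]: c[0] = 5×1 = 5; c[1] = 5×1 + 3×1 = 8; c[2] = 3×1 + 1×1 = 4; c[3] = 1×1 = 1 → [5, 8, 4, 1]. Matches given c = [5, 8, 4, 1], so verified.

Verified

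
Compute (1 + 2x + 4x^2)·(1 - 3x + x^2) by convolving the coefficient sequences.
Ascending coefficients: a = [1, 2, 4], b = [1, -3, 1]. c[0] = 1×1 = 1; c[1] = 1×-3 + 2×1 = -1; c[2] = 1×1 + 2×-3 + 4×1 = -1; c[3] = 2×1 + 4×-3 = -10; c[4] = 4×1 = 4. Result coefficients: [1, -1, -1, -10, 4] → 1 - x - x^2 - 10x^3 + 4x^4

1 - x - x^2 - 10x^3 + 4x^4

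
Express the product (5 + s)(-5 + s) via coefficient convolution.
Ascending coefficients: a = [5, 1], b = [-5, 1]. c[0] = 5×-5 = -25; c[1] = 5×1 + 1×-5 = 0; c[2] = 1×1 = 1. Result coefficients: [-25, 0, 1] → -25 + s^2

-25 + s^2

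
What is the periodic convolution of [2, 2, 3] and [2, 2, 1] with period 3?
Use y[k] = Σ_j s[j]·t[(k-j) mod 3]. y[0] = 2×2 + 2×1 + 3×2 = 12; y[1] = 2×2 + 2×2 + 3×1 = 11; y[2] = 2×1 + 2×2 + 3×2 = 12. Result: [12, 11, 12]

[12, 11, 12]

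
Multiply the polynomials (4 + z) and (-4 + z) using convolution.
Ascending coefficients: a = [4, 1], b = [-4, 1]. c[0] = 4×-4 = -16; c[1] = 4×1 + 1×-4 = 0; c[2] = 1×1 = 1. Result coefficients: [-16, 0, 1] → -16 + z^2

-16 + z^2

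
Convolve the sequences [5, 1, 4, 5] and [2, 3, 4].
y[0] = 5×2 = 10; y[1] = 5×3 + 1×2 = 17; y[2] = 5×4 + 1×3 + 4×2 = 31; y[3] = 1×4 + 4×3 + 5×2 = 26; y[4] = 4×4 + 5×3 = 31; y[5] = 5×4 = 20

[10, 17, 31, 26, 31, 20]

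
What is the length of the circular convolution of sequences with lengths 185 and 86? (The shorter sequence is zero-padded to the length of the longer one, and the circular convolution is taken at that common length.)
Circular convolution (zero-padding the shorter input) has length max(m, n) = max(185, 86) = 185

185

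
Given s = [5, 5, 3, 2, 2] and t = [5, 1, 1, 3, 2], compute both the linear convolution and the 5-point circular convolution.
Linear: y_lin[0] = 5×5 = 25; y_lin[1] = 5×1 + 5×5 = 30; y_lin[2] = 5×1 + 5×1 + 3×5 = 25; y_lin[3] = 5×3 + 5×1 + 3×1 + 2×5 = 33; y_lin[4] = 5×2 + 5×3 + 3×1 + 2×1 + 2×5 = 40; y_lin[5] = 5×2 + 3×3 + 2×1 + 2×1 = 23; y_lin[6] = 3×2 + 2×3 + 2×1 = 14; y_lin[7] = 2×2 + 2×3 = 10; y_lin[8] = 2×2 = 4 → [25, 30, 25, 33, 40, 23, 14, 10, 4]. Circular (length 5): y[0] = 5×5 + 5×2 + 3×3 + 2×1 + 2×1 = 48; y[1] = 5×1 + 5×5 + 3×2 + 2×3 + 2×1 = 44; y[2] = 5×1 + 5×1 + 3×5 + 2×2 + 2×3 = 35; y[3] = 5×3 + 5×1 + 3×1 + 2×5 + 2×2 = 37; y[4] = 5×2 + 5×3 + 3×1 + 2×1 + 2×5 = 40 → [48, 44, 35, 37, 40]

Linear: [25, 30, 25, 33, 40, 23, 14, 10, 4], Circular: [48, 44, 35, 37, 40]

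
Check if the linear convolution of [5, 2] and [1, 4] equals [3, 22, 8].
Recompute linear convolution of [5, 2] and [1, 4]: y[0] = 5×1 = 5; y[1] = 5×4 + 2×1 = 22; y[2] = 2×4 = 8 → [5, 22, 8]. Compare to given [3, 22, 8]: they differ at index 0: given 3, correct 5, so answer: No

No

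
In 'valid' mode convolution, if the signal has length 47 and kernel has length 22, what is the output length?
'Valid' mode counts only positions where the kernel fully overlaps the signal: m - n + 1 = 47 - 22 + 1 = 26

26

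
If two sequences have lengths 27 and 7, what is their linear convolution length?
Linear/full convolution length: m + n - 1 = 27 + 7 - 1 = 33

33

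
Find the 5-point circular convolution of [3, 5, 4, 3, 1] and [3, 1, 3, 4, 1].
Use y[k] = Σ_j f[j]·g[(k-j) mod 5]. y[0] = 3×3 + 5×1 + 4×4 + 3×3 + 1×1 = 40; y[1] = 3×1 + 5×3 + 4×1 + 3×4 + 1×3 = 37; y[2] = 3×3 + 5×1 + 4×3 + 3×1 + 1×4 = 33; y[3] = 3×4 + 5×3 + 4×1 + 3×3 + 1×1 = 41; y[4] = 3×1 + 5×4 + 4×3 + 3×1 + 1×3 = 41. Result: [40, 37, 33, 41, 41]

[40, 37, 33, 41, 41]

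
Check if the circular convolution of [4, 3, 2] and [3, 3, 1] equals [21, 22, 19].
Recompute circular convolution of [4, 3, 2] and [3, 3, 1]: y[0] = 4×3 + 3×1 + 2×3 = 21; y[1] = 4×3 + 3×3 + 2×1 = 23; y[2] = 4×1 + 3×3 + 2×3 = 19 → [21, 23, 19]. Compare to given [21, 22, 19]: they differ at index 1: given 22, correct 23, so answer: No

No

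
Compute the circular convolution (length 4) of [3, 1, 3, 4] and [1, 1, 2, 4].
Use y[k] = Σ_j f[j]·g[(k-j) mod 4]. y[0] = 3×1 + 1×4 + 3×2 + 4×1 = 17; y[1] = 3×1 + 1×1 + 3×4 + 4×2 = 24; y[2] = 3×2 + 1×1 + 3×1 + 4×4 = 26; y[3] = 3×4 + 1×2 + 3×1 + 4×1 = 21. Result: [17, 24, 26, 21]

[17, 24, 26, 21]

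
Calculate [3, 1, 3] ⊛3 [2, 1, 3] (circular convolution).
Use y[k] = Σ_j f[j]·g[(k-j) mod 3]. y[0] = 3×2 + 1×3 + 3×1 = 12; y[1] = 3×1 + 1×2 + 3×3 = 14; y[2] = 3×3 + 1×1 + 3×2 = 16. Result: [12, 14, 16]

[12, 14, 16]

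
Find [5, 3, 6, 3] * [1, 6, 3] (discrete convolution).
y[0] = 5×1 = 5; y[1] = 5×6 + 3×1 = 33; y[2] = 5×3 + 3×6 + 6×1 = 39; y[3] = 3×3 + 6×6 + 3×1 = 48; y[4] = 6×3 + 3×6 = 36; y[5] = 3×3 = 9

[5, 33, 39, 48, 36, 9]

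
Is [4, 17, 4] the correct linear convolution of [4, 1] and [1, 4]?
Recompute linear convolution of [4, 1] and [1, 4]: y[0] = 4×1 = 4; y[1] = 4×4 + 1×1 = 17; y[2] = 1×4 = 4 → [4, 17, 4]. Given [4, 17, 4] matches, so answer: Yes

Yes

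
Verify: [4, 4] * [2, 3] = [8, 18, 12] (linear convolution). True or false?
Recompute linear convolution of [4, 4] and [2, 3]: y[0] = 4×2 = 8; y[1] = 4×3 + 4×2 = 20; y[2] = 4×3 = 12 → [8, 20, 12]. Compare to given [8, 18, 12]: they differ at index 1: given 18, correct 20, so answer: No

No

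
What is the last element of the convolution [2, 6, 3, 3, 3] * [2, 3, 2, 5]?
Use y[k] = Σ_i a[i]·b[k-i] at k=7. y[7] = 3×5 = 15

15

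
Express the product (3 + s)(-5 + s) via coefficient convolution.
Ascending coefficients: a = [3, 1], b = [-5, 1]. c[0] = 3×-5 = -15; c[1] = 3×1 + 1×-5 = -2; c[2] = 1×1 = 1. Result coefficients: [-15, -2, 1] → -15 - 2s + s^2

-15 - 2s + s^2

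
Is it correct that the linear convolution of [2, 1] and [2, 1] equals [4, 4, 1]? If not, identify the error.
Recompute linear convolution of [2, 1] and [2, 1]: y[0] = 2×2 = 4; y[1] = 2×1 + 1×2 = 4; y[2] = 1×1 = 1 → [4, 4, 1]. Given [4, 4, 1] matches, so answer: Yes

Yes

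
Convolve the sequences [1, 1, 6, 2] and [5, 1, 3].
y[0] = 1×5 = 5; y[1] = 1×1 + 1×5 = 6; y[2] = 1×3 + 1×1 + 6×5 = 34; y[3] = 1×3 + 6×1 + 2×5 = 19; y[4] = 6×3 + 2×1 = 20; y[5] = 2×3 = 6

[5, 6, 34, 19, 20, 6]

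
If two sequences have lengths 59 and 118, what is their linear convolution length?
Linear/full convolution length: m + n - 1 = 59 + 118 - 1 = 176

176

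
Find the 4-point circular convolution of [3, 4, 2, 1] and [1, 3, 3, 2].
Use y[k] = Σ_j u[j]·v[(k-j) mod 4]. y[0] = 3×1 + 4×2 + 2×3 + 1×3 = 20; y[1] = 3×3 + 4×1 + 2×2 + 1×3 = 20; y[2] = 3×3 + 4×3 + 2×1 + 1×2 = 25; y[3] = 3×2 + 4×3 + 2×3 + 1×1 = 25. Result: [20, 20, 25, 25]

[20, 20, 25, 25]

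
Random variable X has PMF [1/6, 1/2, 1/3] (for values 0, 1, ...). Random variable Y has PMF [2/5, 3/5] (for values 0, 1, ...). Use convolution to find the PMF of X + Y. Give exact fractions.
P(X+Y=k) = Σ_i P(X=i)·P(Y=k-i) — a convolution of [1/6, 1/2, 1/3] and [2/5, 3/5]. P(X+Y=0) = (1/6)×(2/5) = 1/15; P(X+Y=1) = (1/6)×(3/5) + (1/2)×(2/5) = 1/10 + 1/5 = 3/10; P(X+Y=2) = (1/2)×(3/5) + (1/3)×(2/5) = 3/10 + 2/15 = 13/30; P(X+Y=3) = (1/3)×(3/5) = 1/5. PMF: [1/15, 3/10, 13/30, 1/5] (sums to 1 ✓)

[1/15, 3/10, 13/30, 1/5]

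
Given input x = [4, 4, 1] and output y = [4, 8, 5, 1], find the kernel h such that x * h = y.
Output length 4 = len(x) + len(h) - 1 ⇒ len(h) = 2. Solve h forward using h[k] = (y[k] - Σ_{i≥1} x[i]·h[k-i]) / x[0]: h[0] = y[0] / x[0] = 4 / 4 = 1; h[1] = (y[1] - 4×1) / x[0] = (8 - 4×1) / 4 = 1. So h = [1, 1]. Forward-check [4, 4, 1] * [1, 1]: y[0] = 4×1 = 4; y[1] = 4×1 + 4×1 = 8; y[2] = 4×1 + 1×1 = 5; y[3] = 1×1 = 1 → [4, 8, 5, 1] ✓

[1, 1]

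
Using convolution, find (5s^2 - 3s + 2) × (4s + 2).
Ascending coefficients: a = [2, -3, 5], b = [2, 4]. c[0] = 2×2 = 4; c[1] = 2×4 + -3×2 = 2; c[2] = -3×4 + 5×2 = -2; c[3] = 5×4 = 20. Result coefficients: [4, 2, -2, 20] → 20s^3 - 2s^2 + 2s + 4

20s^3 - 2s^2 + 2s + 4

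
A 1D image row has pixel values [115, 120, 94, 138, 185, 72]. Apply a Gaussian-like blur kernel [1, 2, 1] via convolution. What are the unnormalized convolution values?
Convolve image row [115, 120, 94, 138, 185, 72] with kernel [1, 2, 1]: y[0] = 115×1 = 115; y[1] = 115×2 + 120×1 = 350; y[2] = 115×1 + 120×2 + 94×1 = 449; y[3] = 120×1 + 94×2 + 138×1 = 446; y[4] = 94×1 + 138×2 + 185×1 = 555; y[5] = 138×1 + 185×2 + 72×1 = 580; y[6] = 185×1 + 72×2 = 329; y[7] = 72×1 = 72 → [115, 350, 449, 446, 555, 580, 329, 72]. Normalization factor = sum(kernel) = 4.

[115, 350, 449, 446, 555, 580, 329, 72]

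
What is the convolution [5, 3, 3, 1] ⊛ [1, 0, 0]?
y[0] = 5×1 = 5; y[1] = 5×0 + 3×1 = 3; y[2] = 5×0 + 3×0 + 3×1 = 3; y[3] = 3×0 + 3×0 + 1×1 = 1; y[4] = 3×0 + 1×0 = 0; y[5] = 1×0 = 0

[5, 3, 3, 1, 0, 0]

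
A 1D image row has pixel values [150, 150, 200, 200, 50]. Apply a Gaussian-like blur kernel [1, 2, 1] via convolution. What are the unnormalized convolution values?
Convolve image row [150, 150, 200, 200, 50] with kernel [1, 2, 1]: y[0] = 150×1 = 150; y[1] = 150×2 + 150×1 = 450; y[2] = 150×1 + 150×2 + 200×1 = 650; y[3] = 150×1 + 200×2 + 200×1 = 750; y[4] = 200×1 + 200×2 + 50×1 = 650; y[5] = 200×1 + 50×2 = 300; y[6] = 50×1 = 50 → [150, 450, 650, 750, 650, 300, 50]. Normalization factor = sum(kernel) = 4.

[150, 450, 650, 750, 650, 300, 50]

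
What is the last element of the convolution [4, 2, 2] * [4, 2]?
Use y[k] = Σ_i a[i]·b[k-i] at k=3. y[3] = 2×2 = 4

4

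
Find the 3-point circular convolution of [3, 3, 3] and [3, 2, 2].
Use y[k] = Σ_j a[j]·b[(k-j) mod 3]. y[0] = 3×3 + 3×2 + 3×2 = 21; y[1] = 3×2 + 3×3 + 3×2 = 21; y[2] = 3×2 + 3×2 + 3×3 = 21. Result: [21, 21, 21]

[21, 21, 21]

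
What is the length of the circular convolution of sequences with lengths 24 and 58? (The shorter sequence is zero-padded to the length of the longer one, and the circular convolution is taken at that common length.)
Circular convolution (zero-padding the shorter input) has length max(m, n) = max(24, 58) = 58

58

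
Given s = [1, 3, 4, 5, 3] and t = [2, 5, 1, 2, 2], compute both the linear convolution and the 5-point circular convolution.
Linear: y_lin[0] = 1×2 = 2; y_lin[1] = 1×5 + 3×2 = 11; y_lin[2] = 1×1 + 3×5 + 4×2 = 24; y_lin[3] = 1×2 + 3×1 + 4×5 + 5×2 = 35; y_lin[4] = 1×2 + 3×2 + 4×1 + 5×5 + 3×2 = 43; y_lin[5] = 3×2 + 4×2 + 5×1 + 3×5 = 34; y_lin[6] = 4×2 + 5×2 + 3×1 = 21; y_lin[7] = 5×2 + 3×2 = 16; y_lin[8] = 3×2 = 6 → [2, 11, 24, 35, 43, 34, 21, 16, 6]. Circular (length 5): y[0] = 1×2 + 3×2 + 4×2 + 5×1 + 3×5 = 36; y[1] = 1×5 + 3×2 + 4×2 + 5×2 + 3×1 = 32; y[2] = 1×1 + 3×5 + 4×2 + 5×2 + 3×2 = 40; y[3] = 1×2 + 3×1 + 4×5 + 5×2 + 3×2 = 41; y[4] = 1×2 + 3×2 + 4×1 + 5×5 + 3×2 = 43 → [36, 32, 40, 41, 43]

Linear: [2, 11, 24, 35, 43, 34, 21, 16, 6], Circular: [36, 32, 40, 41, 43]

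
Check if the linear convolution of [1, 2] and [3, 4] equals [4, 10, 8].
Recompute linear convolution of [1, 2] and [3, 4]: y[0] = 1×3 = 3; y[1] = 1×4 + 2×3 = 10; y[2] = 2×4 = 8 → [3, 10, 8]. Compare to given [4, 10, 8]: they differ at index 0: given 4, correct 3, so answer: No

No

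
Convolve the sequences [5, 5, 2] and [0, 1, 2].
y[0] = 5×0 = 0; y[1] = 5×1 + 5×0 = 5; y[2] = 5×2 + 5×1 + 2×0 = 15; y[3] = 5×2 + 2×1 = 12; y[4] = 2×2 = 4

[0, 5, 15, 12, 4]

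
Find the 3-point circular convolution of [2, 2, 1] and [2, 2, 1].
Use y[k] = Σ_j f[j]·g[(k-j) mod 3]. y[0] = 2×2 + 2×1 + 1×2 = 8; y[1] = 2×2 + 2×2 + 1×1 = 9; y[2] = 2×1 + 2×2 + 1×2 = 8. Result: [8, 9, 8]

[8, 9, 8]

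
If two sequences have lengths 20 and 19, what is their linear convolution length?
Linear/full convolution length: m + n - 1 = 20 + 19 - 1 = 38

38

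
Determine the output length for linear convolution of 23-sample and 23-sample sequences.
Linear/full convolution length: m + n - 1 = 23 + 23 - 1 = 45

45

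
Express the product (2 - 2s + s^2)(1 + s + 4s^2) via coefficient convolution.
Ascending coefficients: a = [2, -2, 1], b = [1, 1, 4]. c[0] = 2×1 = 2; c[1] = 2×1 + -2×1 = 0; c[2] = 2×4 + -2×1 + 1×1 = 7; c[3] = -2×4 + 1×1 = -7; c[4] = 1×4 = 4. Result coefficients: [2, 0, 7, -7, 4] → 2 + 7s^2 - 7s^3 + 4s^4

2 + 7s^2 - 7s^3 + 4s^4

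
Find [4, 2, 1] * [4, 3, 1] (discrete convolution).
y[0] = 4×4 = 16; y[1] = 4×3 + 2×4 = 20; y[2] = 4×1 + 2×3 + 1×4 = 14; y[3] = 2×1 + 1×3 = 5; y[4] = 1×1 = 1

[16, 20, 14, 5, 1]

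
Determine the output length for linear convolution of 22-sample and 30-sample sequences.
Linear/full convolution length: m + n - 1 = 22 + 30 - 1 = 51

51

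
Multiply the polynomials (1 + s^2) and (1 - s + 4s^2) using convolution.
Ascending coefficients: a = [1, 0, 1], b = [1, -1, 4]. c[0] = 1×1 = 1; c[1] = 1×-1 + 0×1 = -1; c[2] = 1×4 + 0×-1 + 1×1 = 5; c[3] = 0×4 + 1×-1 = -1; c[4] = 1×4 = 4. Result coefficients: [1, -1, 5, -1, 4] → 1 - s + 5s^2 - s^3 + 4s^4

1 - s + 5s^2 - s^3 + 4s^4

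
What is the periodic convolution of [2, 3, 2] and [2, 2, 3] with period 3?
Use y[k] = Σ_j f[j]·g[(k-j) mod 3]. y[0] = 2×2 + 3×3 + 2×2 = 17; y[1] = 2×2 + 3×2 + 2×3 = 16; y[2] = 2×3 + 3×2 + 2×2 = 16. Result: [17, 16, 16]

[17, 16, 16]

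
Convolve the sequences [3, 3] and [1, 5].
y[0] = 3×1 = 3; y[1] = 3×5 + 3×1 = 18; y[2] = 3×5 = 15

[3, 18, 15]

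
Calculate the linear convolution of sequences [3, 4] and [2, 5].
y[0] = 3×2 = 6; y[1] = 3×5 + 4×2 = 23; y[2] = 4×5 = 20

[6, 23, 20]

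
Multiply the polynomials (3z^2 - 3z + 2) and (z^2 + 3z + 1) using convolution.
Ascending coefficients: a = [2, -3, 3], b = [1, 3, 1]. c[0] = 2×1 = 2; c[1] = 2×3 + -3×1 = 3; c[2] = 2×1 + -3×3 + 3×1 = -4; c[3] = -3×1 + 3×3 = 6; c[4] = 3×1 = 3. Result coefficients: [2, 3, -4, 6, 3] → 3z^4 + 6z^3 - 4z^2 + 3z + 2

3z^4 + 6z^3 - 4z^2 + 3z + 2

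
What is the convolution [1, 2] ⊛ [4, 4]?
y[0] = 1×4 = 4; y[1] = 1×4 + 2×4 = 12; y[2] = 2×4 = 8

[4, 12, 8]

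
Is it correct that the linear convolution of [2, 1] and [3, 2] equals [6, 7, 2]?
Recompute linear convolution of [2, 1] and [3, 2]: y[0] = 2×3 = 6; y[1] = 2×2 + 1×3 = 7; y[2] = 1×2 = 2 → [6, 7, 2]. Given [6, 7, 2] matches, so answer: Yes

Yes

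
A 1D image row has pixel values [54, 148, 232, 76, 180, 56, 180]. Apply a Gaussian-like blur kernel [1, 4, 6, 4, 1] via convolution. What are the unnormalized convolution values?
Convolve image row [54, 148, 232, 76, 180, 56, 180] with kernel [1, 4, 6, 4, 1]: y[0] = 54×1 = 54; y[1] = 54×4 + 148×1 = 364; y[2] = 54×6 + 148×4 + 232×1 = 1148; y[3] = 54×4 + 148×6 + 232×4 + 76×1 = 2108; y[4] = 54×1 + 148×4 + 232×6 + 76×4 + 180×1 = 2522; y[5] = 148×1 + 232×4 + 76×6 + 180×4 + 56×1 = 2308; y[6] = 232×1 + 76×4 + 180×6 + 56×4 + 180×1 = 2020; y[7] = 76×1 + 180×4 + 56×6 + 180×4 = 1852; y[8] = 180×1 + 56×4 + 180×6 = 1484; y[9] = 56×1 + 180×4 = 776; y[10] = 180×1 = 180 → [54, 364, 1148, 2108, 2522, 2308, 2020, 1852, 1484, 776, 180]. Normalization factor = sum(kernel) = 16.

[54, 364, 1148, 2108, 2522, 2308, 2020, 1852, 1484, 776, 180]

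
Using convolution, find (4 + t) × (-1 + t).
Ascending coefficients: a = [4, 1], b = [-1, 1]. c[0] = 4×-1 = -4; c[1] = 4×1 + 1×-1 = 3; c[2] = 1×1 = 1. Result coefficients: [-4, 3, 1] → -4 + 3t + t^2

-4 + 3t + t^2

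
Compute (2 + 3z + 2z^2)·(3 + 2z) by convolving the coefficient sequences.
Ascending coefficients: a = [2, 3, 2], b = [3, 2]. c[0] = 2×3 = 6; c[1] = 2×2 + 3×3 = 13; c[2] = 3×2 + 2×3 = 12; c[3] = 2×2 = 4. Result coefficients: [6, 13, 12, 4] → 6 + 13z + 12z^2 + 4z^3

6 + 13z + 12z^2 + 4z^3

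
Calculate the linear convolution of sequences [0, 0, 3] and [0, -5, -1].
y[0] = 0×0 = 0; y[1] = 0×-5 + 0×0 = 0; y[2] = 0×-1 + 0×-5 + 3×0 = 0; y[3] = 0×-1 + 3×-5 = -15; y[4] = 3×-1 = -3

[0, 0, 0, -15, -3]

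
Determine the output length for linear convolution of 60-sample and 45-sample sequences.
Linear/full convolution length: m + n - 1 = 60 + 45 - 1 = 104

104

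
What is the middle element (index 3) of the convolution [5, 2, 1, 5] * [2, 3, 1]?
Use y[k] = Σ_i a[i]·b[k-i] at k=3. y[3] = 2×1 + 1×3 + 5×2 = 15

15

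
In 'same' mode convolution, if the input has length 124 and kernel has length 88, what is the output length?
'Same' mode returns an output with the same length as the input: 124

124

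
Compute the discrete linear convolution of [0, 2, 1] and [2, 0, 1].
y[0] = 0×2 = 0; y[1] = 0×0 + 2×2 = 4; y[2] = 0×1 + 2×0 + 1×2 = 2; y[3] = 2×1 + 1×0 = 2; y[4] = 1×1 = 1

[0, 4, 2, 2, 1]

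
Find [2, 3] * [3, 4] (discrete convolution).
y[0] = 2×3 = 6; y[1] = 2×4 + 3×3 = 17; y[2] = 3×4 = 12

[6, 17, 12]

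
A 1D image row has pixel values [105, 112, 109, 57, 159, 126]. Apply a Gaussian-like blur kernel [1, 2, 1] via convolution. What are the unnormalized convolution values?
Convolve image row [105, 112, 109, 57, 159, 126] with kernel [1, 2, 1]: y[0] = 105×1 = 105; y[1] = 105×2 + 112×1 = 322; y[2] = 105×1 + 112×2 + 109×1 = 438; y[3] = 112×1 + 109×2 + 57×1 = 387; y[4] = 109×1 + 57×2 + 159×1 = 382; y[5] = 57×1 + 159×2 + 126×1 = 501; y[6] = 159×1 + 126×2 = 411; y[7] = 126×1 = 126 → [105, 322, 438, 387, 382, 501, 411, 126]. Normalization factor = sum(kernel) = 4.

[105, 322, 438, 387, 382, 501, 411, 126]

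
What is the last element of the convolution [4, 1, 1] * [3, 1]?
Use y[k] = Σ_i a[i]·b[k-i] at k=3. y[3] = 1×1 = 1

1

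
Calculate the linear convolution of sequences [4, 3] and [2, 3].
y[0] = 4×2 = 8; y[1] = 4×3 + 3×2 = 18; y[2] = 3×3 = 9

[8, 18, 9]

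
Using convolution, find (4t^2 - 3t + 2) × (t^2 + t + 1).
Ascending coefficients: a = [2, -3, 4], b = [1, 1, 1]. c[0] = 2×1 = 2; c[1] = 2×1 + -3×1 = -1; c[2] = 2×1 + -3×1 + 4×1 = 3; c[3] = -3×1 + 4×1 = 1; c[4] = 4×1 = 4. Result coefficients: [2, -1, 3, 1, 4] → 4t^4 + t^3 + 3t^2 - t + 2

4t^4 + t^3 + 3t^2 - t + 2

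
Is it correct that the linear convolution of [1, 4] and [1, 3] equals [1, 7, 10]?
Recompute linear convolution of [1, 4] and [1, 3]: y[0] = 1×1 = 1; y[1] = 1×3 + 4×1 = 7; y[2] = 4×3 = 12 → [1, 7, 12]. Compare to given [1, 7, 10]: they differ at index 2: given 10, correct 12, so answer: No

No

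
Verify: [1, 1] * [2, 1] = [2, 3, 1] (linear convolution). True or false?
Recompute linear convolution of [1, 1] and [2, 1]: y[0] = 1×2 = 2; y[1] = 1×1 + 1×2 = 3; y[2] = 1×1 = 1 → [2, 3, 1]. Given [2, 3, 1] matches, so answer: Yes

Yes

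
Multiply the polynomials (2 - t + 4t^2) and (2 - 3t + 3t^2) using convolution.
Ascending coefficients: a = [2, -1, 4], b = [2, -3, 3]. c[0] = 2×2 = 4; c[1] = 2×-3 + -1×2 = -8; c[2] = 2×3 + -1×-3 + 4×2 = 17; c[3] = -1×3 + 4×-3 = -15; c[4] = 4×3 = 12. Result coefficients: [4, -8, 17, -15, 12] → 4 - 8t + 17t^2 - 15t^3 + 12t^4

4 - 8t + 17t^2 - 15t^3 + 12t^4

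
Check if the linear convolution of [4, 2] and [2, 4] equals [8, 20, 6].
Recompute linear convolution of [4, 2] and [2, 4]: y[0] = 4×2 = 8; y[1] = 4×4 + 2×2 = 20; y[2] = 2×4 = 8 → [8, 20, 8]. Compare to given [8, 20, 6]: they differ at index 2: given 6, correct 8, so answer: No

No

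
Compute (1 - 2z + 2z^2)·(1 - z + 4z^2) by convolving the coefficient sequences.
Ascending coefficients: a = [1, -2, 2], b = [1, -1, 4]. c[0] = 1×1 = 1; c[1] = 1×-1 + -2×1 = -3; c[2] = 1×4 + -2×-1 + 2×1 = 8; c[3] = -2×4 + 2×-1 = -10; c[4] = 2×4 = 8. Result coefficients: [1, -3, 8, -10, 8] → 1 - 3z + 8z^2 - 10z^3 + 8z^4

1 - 3z + 8z^2 - 10z^3 + 8z^4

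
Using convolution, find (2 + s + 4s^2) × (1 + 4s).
Ascending coefficients: a = [2, 1, 4], b = [1, 4]. c[0] = 2×1 = 2; c[1] = 2×4 + 1×1 = 9; c[2] = 1×4 + 4×1 = 8; c[3] = 4×4 = 16. Result coefficients: [2, 9, 8, 16] → 2 + 9s + 8s^2 + 16s^3

2 + 9s + 8s^2 + 16s^3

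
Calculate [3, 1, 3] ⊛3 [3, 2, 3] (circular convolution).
Use y[k] = Σ_j s[j]·t[(k-j) mod 3]. y[0] = 3×3 + 1×3 + 3×2 = 18; y[1] = 3×2 + 1×3 + 3×3 = 18; y[2] = 3×3 + 1×2 + 3×3 = 20. Result: [18, 18, 20]

[18, 18, 20]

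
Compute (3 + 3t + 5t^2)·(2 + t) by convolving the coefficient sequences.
Ascending coefficients: a = [3, 3, 5], b = [2, 1]. c[0] = 3×2 = 6; c[1] = 3×1 + 3×2 = 9; c[2] = 3×1 + 5×2 = 13; c[3] = 5×1 = 5. Result coefficients: [6, 9, 13, 5] → 6 + 9t + 13t^2 + 5t^3

6 + 9t + 13t^2 + 5t^3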